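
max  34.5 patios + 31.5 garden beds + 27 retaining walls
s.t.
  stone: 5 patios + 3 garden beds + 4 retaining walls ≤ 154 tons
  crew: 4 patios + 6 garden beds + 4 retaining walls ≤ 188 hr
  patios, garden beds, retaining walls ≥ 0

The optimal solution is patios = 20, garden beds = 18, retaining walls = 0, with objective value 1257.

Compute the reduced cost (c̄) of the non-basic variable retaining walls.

-3

At the optimum: stone uses 154 of 154 (binding); crew uses 188 of 188 (binding).
From A_Bᵀ y = c: 5·y_stone + 4·y_crew = 34.5; 3·y_stone + 6·y_crew = 31.5.
→ y_stone = 4.5 and y_crew = 3.
Reduced cost of retaining walls: c₃ − yᵀa₃ = 27 − (4.5·4 + 3·4) = 27 − 30 = -3.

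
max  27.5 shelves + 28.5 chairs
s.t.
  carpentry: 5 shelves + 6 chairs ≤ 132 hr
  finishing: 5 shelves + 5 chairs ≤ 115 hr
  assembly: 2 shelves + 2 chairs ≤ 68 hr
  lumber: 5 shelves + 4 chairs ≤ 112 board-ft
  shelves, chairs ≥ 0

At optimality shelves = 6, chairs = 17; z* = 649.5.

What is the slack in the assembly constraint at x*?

22

assembly used = 2·6 + 2·17 = 46; slack = 68 − 46 = 22.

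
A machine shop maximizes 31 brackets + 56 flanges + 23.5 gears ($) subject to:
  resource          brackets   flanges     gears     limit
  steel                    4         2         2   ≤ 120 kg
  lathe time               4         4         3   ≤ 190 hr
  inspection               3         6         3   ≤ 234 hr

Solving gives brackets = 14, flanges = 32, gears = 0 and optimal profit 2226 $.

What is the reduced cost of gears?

-5.5

Check each constraint at x*: steel 120/120 (tight); lathe time 184/190 (slack 6); inspection 234/234 (tight).
By complementary slackness, y = 0 for the non-binding constraint.
The binding rows give the dual system: 4·y_steel + 3·y_inspection = 31 and 2·y_steel + 6·y_inspection = 56.
This yields shadow prices y_steel = 1, y_inspection = 9.
Reduced cost of gears: c₃ − yᵀa₃ = 23.5 − (1·2 + 9·3) = 23.5 − 29 = -5.5.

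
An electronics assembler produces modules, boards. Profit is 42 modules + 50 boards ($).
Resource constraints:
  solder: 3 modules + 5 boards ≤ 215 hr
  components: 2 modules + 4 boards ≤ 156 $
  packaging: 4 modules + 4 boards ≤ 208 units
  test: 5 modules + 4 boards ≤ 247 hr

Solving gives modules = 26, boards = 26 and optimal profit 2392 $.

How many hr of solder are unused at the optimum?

7

solder used = 3·26 + 5·26 = 208; slack = 215 − 208 = 7.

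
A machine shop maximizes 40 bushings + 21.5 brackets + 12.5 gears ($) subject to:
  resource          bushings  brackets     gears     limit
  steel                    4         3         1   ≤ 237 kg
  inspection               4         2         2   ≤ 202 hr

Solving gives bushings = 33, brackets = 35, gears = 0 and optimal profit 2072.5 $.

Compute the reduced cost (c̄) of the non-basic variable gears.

-6

Check each constraint at x*: steel 237/237 (tight); inspection 202/202 (tight).
Dual feasibility on the basic columns requires 4·y_steel + 4·y_inspection = 40, 3·y_steel + 2·y_inspection = 21.5.
This yields shadow prices y_steel = 1.5, y_inspection = 8.5.
Reduced cost of gears: c₃ − yᵀa₃ = 12.5 − (1.5·1 + 8.5·2) = 12.5 − 18.5 = -6.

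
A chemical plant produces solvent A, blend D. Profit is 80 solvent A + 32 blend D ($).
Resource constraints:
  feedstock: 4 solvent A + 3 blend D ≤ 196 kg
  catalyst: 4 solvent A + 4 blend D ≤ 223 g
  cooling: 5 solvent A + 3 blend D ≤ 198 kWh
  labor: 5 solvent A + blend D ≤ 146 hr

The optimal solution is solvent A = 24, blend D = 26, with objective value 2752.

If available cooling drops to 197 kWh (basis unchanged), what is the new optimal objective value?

2744

At the optimum: feedstock uses 174 of 196 (slack = 22); catalyst uses 200 of 223 (slack = 23); cooling uses 198 of 198 (binding); labor uses 146 of 146 (binding).
Since feedstock, catalyst are not tight, their duals are 0.
Dual feasibility on the basic columns requires 5·y_cooling + 5·y_labor = 80, 3·y_cooling + 1·y_labor = 32.
→ y_cooling = 8 and y_labor = 8.
Δz = y_cooling·Δb = 8 × (-1) = -8, so new z* = 2752 − 8 = 2744.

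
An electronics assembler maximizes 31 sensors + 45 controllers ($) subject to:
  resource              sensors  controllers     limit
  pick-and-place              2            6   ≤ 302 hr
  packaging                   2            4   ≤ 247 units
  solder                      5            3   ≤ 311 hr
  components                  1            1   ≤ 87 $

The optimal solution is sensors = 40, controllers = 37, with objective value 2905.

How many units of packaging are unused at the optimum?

19

packaging used = 2·40 + 4·37 = 228; slack = 247 − 228 = 19.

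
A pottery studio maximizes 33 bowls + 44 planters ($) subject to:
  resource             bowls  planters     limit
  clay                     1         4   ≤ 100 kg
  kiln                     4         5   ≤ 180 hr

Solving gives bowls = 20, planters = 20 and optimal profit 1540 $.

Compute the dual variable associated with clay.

1

Check each constraint at x*: clay 100/100 (tight); kiln 180/180 (tight).
The binding rows give the dual system: 1·y_clay + 4·y_kiln = 33 and 4·y_clay + 5·y_kiln = 44.
Solving: y_clay = 1, y_kiln = 8.
Shadow price of clay = 1.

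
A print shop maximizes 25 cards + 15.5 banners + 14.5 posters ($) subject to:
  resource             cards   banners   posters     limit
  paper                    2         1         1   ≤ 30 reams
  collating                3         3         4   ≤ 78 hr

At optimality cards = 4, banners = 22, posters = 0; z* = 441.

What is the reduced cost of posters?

Check each constraint at x*: paper 30/30 (tight); collating 78/78 (tight).
Dual feasibility on the basic columns requires 2·y_paper + 3·y_collating = 25, 1·y_paper + 3·y_collating = 15.5.
→ y_paper = 9.5 and y_collating = 2.
Reduced cost of posters: c₃ − yᵀa₃ = 14.5 − (9.5·1 + 2·4) = 14.5 − 17.5 = -3.

-3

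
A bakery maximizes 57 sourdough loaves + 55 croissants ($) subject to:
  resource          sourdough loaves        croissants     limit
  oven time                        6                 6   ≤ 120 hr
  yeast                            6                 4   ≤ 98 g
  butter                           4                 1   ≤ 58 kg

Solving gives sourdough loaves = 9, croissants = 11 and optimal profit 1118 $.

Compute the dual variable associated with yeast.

1

Binding: oven time and yeast. Non-binding: butter (11 unused).
By complementary slackness, y = 0 for the non-binding constraint.
The binding rows give the dual system: 6·y_oven time + 6·y_yeast = 57 and 6·y_oven time + 4·y_yeast = 55.
→ y_oven time = 8.5 and y_yeast = 1.
Shadow price of yeast = 1.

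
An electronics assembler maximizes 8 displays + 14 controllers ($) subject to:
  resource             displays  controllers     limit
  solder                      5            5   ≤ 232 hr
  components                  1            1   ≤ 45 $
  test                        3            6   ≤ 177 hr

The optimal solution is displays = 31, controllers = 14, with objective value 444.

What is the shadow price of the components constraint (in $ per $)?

At the optimum: solder uses 225 of 232 (slack = 7); components uses 45 of 45 (binding); test uses 177 of 177 (binding).
By complementary slackness, y = 0 for the non-binding constraint.
Dual feasibility on the basic columns requires 1·y_components + 3·y_test = 8, 1·y_components + 6·y_test = 14.
Solving: y_components = 2, y_test = 2.
Shadow price of components = 2.

2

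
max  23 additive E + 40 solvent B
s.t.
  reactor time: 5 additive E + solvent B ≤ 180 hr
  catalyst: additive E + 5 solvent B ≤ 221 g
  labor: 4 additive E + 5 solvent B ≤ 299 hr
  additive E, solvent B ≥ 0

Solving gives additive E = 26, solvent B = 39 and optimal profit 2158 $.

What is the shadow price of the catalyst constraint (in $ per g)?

3

Binding: catalyst and labor. Non-binding: reactor time (11 unused).
Slack constraints have shadow price 0 (complementary slackness).
From A_Bᵀ y = c: 1·y_catalyst + 4·y_labor = 23; 5·y_catalyst + 5·y_labor = 40.
This yields shadow prices y_catalyst = 3, y_labor = 5.
Shadow price of catalyst = 3.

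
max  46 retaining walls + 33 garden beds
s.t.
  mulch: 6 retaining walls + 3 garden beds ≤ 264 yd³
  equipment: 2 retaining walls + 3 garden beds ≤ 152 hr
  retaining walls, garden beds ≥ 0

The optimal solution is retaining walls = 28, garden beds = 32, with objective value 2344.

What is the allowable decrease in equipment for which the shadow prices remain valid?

Binding constraints: mulch, equipment. The basis is B = [[6,3],[2,3]] with det 12.
Per unit decrease in equipment, x* moves by d = (0.25, -0.5).
The basis stays optimal until garden beds reaches 0; allowable decrease = 64 hr.

64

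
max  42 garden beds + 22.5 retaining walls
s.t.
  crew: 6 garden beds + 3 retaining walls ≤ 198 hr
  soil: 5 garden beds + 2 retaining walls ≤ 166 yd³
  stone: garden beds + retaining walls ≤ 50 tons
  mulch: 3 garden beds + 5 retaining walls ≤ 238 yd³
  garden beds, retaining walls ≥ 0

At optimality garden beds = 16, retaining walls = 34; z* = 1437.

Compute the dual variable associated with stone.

Check each constraint at x*: crew 198/198 (tight); soil 148/166 (slack 18); stone 50/50 (tight); mulch 218/238 (slack 20).
Since soil, mulch are not tight, their duals are 0.
The binding rows give the dual system: 6·y_crew + 1·y_stone = 42 and 3·y_crew + 1·y_stone = 22.5.
This yields shadow prices y_crew = 6.5, y_stone = 3.
Shadow price of stone = 3.

3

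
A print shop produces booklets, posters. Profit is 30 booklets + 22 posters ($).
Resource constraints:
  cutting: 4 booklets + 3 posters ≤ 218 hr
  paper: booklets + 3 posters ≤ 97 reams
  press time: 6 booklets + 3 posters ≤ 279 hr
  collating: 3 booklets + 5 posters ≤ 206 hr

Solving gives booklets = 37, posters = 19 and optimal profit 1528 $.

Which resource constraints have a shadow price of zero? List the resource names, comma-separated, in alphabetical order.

cutting, paper

cutting: 205/218 (slack 13)
paper: 94/97 (slack 3)
press time: 279/279 (binding)
collating: 206/206 (binding)
By complementary slackness, a constraint with positive slack has shadow price 0 → cutting, paper.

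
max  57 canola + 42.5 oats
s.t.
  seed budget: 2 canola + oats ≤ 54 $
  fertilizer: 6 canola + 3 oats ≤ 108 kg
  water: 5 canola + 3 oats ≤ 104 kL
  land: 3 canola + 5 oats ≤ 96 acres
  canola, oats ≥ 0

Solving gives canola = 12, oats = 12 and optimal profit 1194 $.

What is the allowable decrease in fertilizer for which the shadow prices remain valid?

50.4

Binding constraints: fertilizer, land. The basis is B = [[6,3],[3,5]] with det 21.
Per unit decrease in fertilizer, x* moves by d = (-0.2381, 0.1429).
The basis stays optimal until canola reaches 0; allowable decrease = 50.4 kg.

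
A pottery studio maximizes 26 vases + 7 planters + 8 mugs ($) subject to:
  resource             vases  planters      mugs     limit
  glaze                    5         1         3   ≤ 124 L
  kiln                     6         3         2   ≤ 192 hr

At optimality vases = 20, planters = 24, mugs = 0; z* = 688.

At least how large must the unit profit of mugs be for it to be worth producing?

Check each constraint at x*: glaze 124/124 (tight); kiln 192/192 (tight).
The binding rows give the dual system: 5·y_glaze + 6·y_kiln = 26 and 1·y_glaze + 3·y_kiln = 7.
This yields shadow prices y_glaze = 4, y_kiln = 1.
mugs enters the basis when its profit ≥ yᵀa₃ = 4·3 + 1·2 = 14.

14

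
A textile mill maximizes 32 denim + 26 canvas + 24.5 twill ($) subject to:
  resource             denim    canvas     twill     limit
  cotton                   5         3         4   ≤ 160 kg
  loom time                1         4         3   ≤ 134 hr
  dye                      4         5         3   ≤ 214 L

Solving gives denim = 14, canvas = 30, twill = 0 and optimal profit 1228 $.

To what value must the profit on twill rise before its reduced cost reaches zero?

At the optimum: cotton uses 160 of 160 (binding); loom time uses 134 of 134 (binding); dye uses 206 of 214 (slack = 8).
Slack constraints have shadow price 0 (complementary slackness).
Dual feasibility on the basic columns requires 5·y_cotton + 1·y_loom time = 32, 3·y_cotton + 4·y_loom time = 26.
Solving: y_cotton = 6, y_loom time = 2.
twill enters the basis when its profit ≥ yᵀa₃ = 6·4 + 2·3 = 30.

30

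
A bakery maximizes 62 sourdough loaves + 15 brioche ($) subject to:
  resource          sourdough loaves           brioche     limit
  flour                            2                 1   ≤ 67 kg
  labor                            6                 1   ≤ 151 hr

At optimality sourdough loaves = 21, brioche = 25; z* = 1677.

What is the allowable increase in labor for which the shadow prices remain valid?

Binding constraints: flour, labor. The basis is B = [[2,1],[6,1]] with det -4.
Per unit increase in labor, x* moves by d = (0.25, -0.5).
The basis stays optimal until brioche reaches 0; allowable increase = 50 hr.

50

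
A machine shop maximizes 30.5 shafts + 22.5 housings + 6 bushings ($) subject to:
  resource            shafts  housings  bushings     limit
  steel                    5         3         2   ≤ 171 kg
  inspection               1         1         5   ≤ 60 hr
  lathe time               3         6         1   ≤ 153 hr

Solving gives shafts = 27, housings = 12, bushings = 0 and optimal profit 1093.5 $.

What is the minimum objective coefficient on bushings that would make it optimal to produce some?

12

Binding: steel and lathe time. Non-binding: inspection (21 unused).
Slack constraints have shadow price 0 (complementary slackness).
Dual feasibility on the basic columns requires 5·y_steel + 3·y_lathe time = 30.5, 3·y_steel + 6·y_lathe time = 22.5.
→ y_steel = 5.5 and y_lathe time = 1.
bushings enters the basis when its profit ≥ yᵀa₃ = 5.5·2 + 1·1 = 12.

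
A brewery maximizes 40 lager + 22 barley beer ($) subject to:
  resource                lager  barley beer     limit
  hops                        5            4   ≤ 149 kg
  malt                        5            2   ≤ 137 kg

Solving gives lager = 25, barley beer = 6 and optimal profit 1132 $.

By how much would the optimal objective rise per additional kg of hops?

Check each constraint at x*: hops 149/149 (tight); malt 137/137 (tight).
Dual feasibility on the basic columns requires 5·y_hops + 5·y_malt = 40, 4·y_hops + 2·y_malt = 22.
→ y_hops = 3 and y_malt = 5.
Shadow price of hops = 3.

3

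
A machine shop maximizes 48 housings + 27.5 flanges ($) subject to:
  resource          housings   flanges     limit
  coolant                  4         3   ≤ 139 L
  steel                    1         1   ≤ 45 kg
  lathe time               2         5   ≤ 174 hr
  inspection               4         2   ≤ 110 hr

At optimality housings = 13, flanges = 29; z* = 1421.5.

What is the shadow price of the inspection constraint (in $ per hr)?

At the optimum: coolant uses 139 of 139 (binding); steel uses 42 of 45 (slack = 3); lathe time uses 171 of 174 (slack = 3); inspection uses 110 of 110 (binding).
By complementary slackness, y = 0 for the non-binding constraints.
The binding rows give the dual system: 4·y_coolant + 4·y_inspection = 48 and 3·y_coolant + 2·y_inspection = 27.5.
Solving: y_coolant = 3.5, y_inspection = 8.5.
Shadow price of inspection = 8.5.

8.5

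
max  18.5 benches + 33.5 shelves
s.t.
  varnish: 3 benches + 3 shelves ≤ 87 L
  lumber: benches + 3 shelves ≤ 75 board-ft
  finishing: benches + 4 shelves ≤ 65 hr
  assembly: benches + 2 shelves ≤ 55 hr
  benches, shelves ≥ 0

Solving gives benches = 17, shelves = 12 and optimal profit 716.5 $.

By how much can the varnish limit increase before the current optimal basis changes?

Binding constraints: varnish, finishing. The basis is B = [[3,3],[1,4]] with det 9.
Per unit increase in varnish, x* moves by d = (0.4444, -0.1111).
The basis stays optimal until assembly becomes binding; allowable increase = 63 L.

63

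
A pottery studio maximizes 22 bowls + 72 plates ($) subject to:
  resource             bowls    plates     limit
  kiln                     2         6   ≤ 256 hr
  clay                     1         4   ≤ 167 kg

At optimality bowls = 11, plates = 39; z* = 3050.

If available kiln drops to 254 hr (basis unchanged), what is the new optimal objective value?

At the optimum: kiln uses 256 of 256 (binding); clay uses 167 of 167 (binding).
From A_Bᵀ y = c: 2·y_kiln + 1·y_clay = 22; 6·y_kiln + 4·y_clay = 72.
→ y_kiln = 8 and y_clay = 6.
Δz = y_kiln·Δb = 8 × (-2) = -16, so new z* = 3050 − 16 = 3034.

3034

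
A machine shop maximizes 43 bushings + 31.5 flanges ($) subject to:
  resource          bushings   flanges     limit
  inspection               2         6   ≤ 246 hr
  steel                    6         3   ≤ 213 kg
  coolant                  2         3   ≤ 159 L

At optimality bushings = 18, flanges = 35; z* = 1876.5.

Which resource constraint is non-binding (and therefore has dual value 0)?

inspection: 246/246 (binding)
steel: 213/213 (binding)
coolant: 141/159 (slack 18)
By complementary slackness, a constraint with positive slack has shadow price 0 → coolant.

coolant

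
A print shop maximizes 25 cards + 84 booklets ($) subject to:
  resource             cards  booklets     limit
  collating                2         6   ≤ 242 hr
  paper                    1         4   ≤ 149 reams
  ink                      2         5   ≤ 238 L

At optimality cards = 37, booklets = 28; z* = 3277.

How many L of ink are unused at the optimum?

24

ink used = 2·37 + 5·28 = 214; slack = 238 − 214 = 24.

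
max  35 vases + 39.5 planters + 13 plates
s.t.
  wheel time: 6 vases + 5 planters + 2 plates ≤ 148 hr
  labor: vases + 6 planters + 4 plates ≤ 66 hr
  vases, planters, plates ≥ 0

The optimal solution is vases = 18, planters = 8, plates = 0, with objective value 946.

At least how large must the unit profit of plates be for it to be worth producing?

19

Both wheel time and labor are binding at x*.
From A_Bᵀ y = c: 6·y_wheel time + 1·y_labor = 35; 5·y_wheel time + 6·y_labor = 39.5.
Solving: y_wheel time = 5.5, y_labor = 2.
plates enters the basis when its profit ≥ yᵀa₃ = 5.5·2 + 2·4 = 19.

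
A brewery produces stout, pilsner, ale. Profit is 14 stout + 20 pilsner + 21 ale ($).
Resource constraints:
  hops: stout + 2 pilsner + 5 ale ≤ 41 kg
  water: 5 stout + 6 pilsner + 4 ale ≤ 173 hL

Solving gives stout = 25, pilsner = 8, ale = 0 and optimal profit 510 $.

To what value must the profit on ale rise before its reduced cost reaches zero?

At the optimum: hops uses 41 of 41 (binding); water uses 173 of 173 (binding).
From A_Bᵀ y = c: 1·y_hops + 5·y_water = 14; 2·y_hops + 6·y_water = 20.
→ y_hops = 4 and y_water = 2.
ale enters the basis when its profit ≥ yᵀa₃ = 4·5 + 2·4 = 28.

28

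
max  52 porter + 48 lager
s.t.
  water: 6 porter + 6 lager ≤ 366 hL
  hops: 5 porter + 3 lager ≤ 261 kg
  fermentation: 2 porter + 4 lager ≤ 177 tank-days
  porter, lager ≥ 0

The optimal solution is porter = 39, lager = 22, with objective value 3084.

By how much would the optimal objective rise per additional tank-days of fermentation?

Binding: water and hops. Non-binding: fermentation (11 unused).
Slack constraints have shadow price 0 (complementary slackness).
Dual feasibility on the basic columns requires 6·y_water + 5·y_hops = 52, 6·y_water + 3·y_hops = 48.
This yields shadow prices y_water = 7, y_hops = 2.
Shadow price of fermentation = 0.

0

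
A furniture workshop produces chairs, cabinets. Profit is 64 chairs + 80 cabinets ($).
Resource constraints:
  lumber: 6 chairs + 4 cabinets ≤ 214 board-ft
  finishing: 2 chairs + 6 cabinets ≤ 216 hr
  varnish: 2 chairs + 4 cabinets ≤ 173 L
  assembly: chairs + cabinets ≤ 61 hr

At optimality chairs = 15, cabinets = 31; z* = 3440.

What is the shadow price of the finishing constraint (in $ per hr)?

Binding: lumber and finishing. Non-binding: varnish (19 unused), assembly (15 unused).
By complementary slackness, y = 0 for the non-binding constraints.
Dual feasibility on the basic columns requires 6·y_lumber + 2·y_finishing = 64, 4·y_lumber + 6·y_finishing = 80.
Solving: y_lumber = 8, y_finishing = 8.
Shadow price of finishing = 8.

8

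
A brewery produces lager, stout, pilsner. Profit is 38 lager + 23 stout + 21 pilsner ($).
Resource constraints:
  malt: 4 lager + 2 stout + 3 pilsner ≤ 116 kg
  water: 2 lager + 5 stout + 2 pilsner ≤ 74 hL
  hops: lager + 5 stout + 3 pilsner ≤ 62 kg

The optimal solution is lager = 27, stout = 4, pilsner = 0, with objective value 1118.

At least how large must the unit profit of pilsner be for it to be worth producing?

29

At the optimum: malt uses 116 of 116 (binding); water uses 74 of 74 (binding); hops uses 47 of 62 (slack = 15).
Slack constraints have shadow price 0 (complementary slackness).
From A_Bᵀ y = c: 4·y_malt + 2·y_water = 38; 2·y_malt + 5·y_water = 23.
This yields shadow prices y_malt = 9, y_water = 1.
pilsner enters the basis when its profit ≥ yᵀa₃ = 9·3 + 1·2 = 29.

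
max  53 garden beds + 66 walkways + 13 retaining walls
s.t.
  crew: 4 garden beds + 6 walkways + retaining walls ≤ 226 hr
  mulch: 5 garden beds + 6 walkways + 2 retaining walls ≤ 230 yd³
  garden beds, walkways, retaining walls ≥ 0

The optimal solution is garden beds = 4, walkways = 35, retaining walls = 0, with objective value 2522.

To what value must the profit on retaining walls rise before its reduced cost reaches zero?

20

At the optimum: crew uses 226 of 226 (binding); mulch uses 230 of 230 (binding).
Dual feasibility on the basic columns requires 4·y_crew + 5·y_mulch = 53, 6·y_crew + 6·y_mulch = 66.
Solving: y_crew = 2, y_mulch = 9.
retaining walls enters the basis when its profit ≥ yᵀa₃ = 2·1 + 9·2 = 20.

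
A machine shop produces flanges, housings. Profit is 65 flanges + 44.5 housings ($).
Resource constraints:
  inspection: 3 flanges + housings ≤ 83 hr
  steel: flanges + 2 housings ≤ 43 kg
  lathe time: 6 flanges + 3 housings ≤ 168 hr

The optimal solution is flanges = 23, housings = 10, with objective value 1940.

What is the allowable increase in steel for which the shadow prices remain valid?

69

Binding constraints: steel, lathe time. The basis is B = [[1,2],[6,3]] with det -9.
Per unit increase in steel, x* moves by d = (-0.3333, 0.6667).
The basis stays optimal until flanges reaches 0; allowable increase = 69 kg.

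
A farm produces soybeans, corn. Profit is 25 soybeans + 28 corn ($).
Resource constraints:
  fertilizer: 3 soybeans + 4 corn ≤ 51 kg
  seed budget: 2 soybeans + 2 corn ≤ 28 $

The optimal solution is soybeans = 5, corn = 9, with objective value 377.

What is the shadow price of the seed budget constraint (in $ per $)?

Check each constraint at x*: fertilizer 51/51 (tight); seed budget 28/28 (tight).
The binding rows give the dual system: 3·y_fertilizer + 2·y_seed budget = 25 and 4·y_fertilizer + 2·y_seed budget = 28.
This yields shadow prices y_fertilizer = 3, y_seed budget = 8.
Shadow price of seed budget = 8.

8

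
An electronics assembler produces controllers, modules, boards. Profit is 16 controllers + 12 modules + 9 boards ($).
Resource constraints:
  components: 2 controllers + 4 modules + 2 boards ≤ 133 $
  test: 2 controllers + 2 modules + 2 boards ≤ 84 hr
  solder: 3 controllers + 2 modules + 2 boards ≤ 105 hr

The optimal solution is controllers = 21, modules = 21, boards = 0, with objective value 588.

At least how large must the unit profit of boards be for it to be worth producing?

12

At the optimum: components uses 126 of 133 (slack = 7); test uses 84 of 84 (binding); solder uses 105 of 105 (binding).
Since components is not tight, its dual is 0.
From A_Bᵀ y = c: 2·y_test + 3·y_solder = 16; 2·y_test + 2·y_solder = 12.
This yields shadow prices y_test = 2, y_solder = 4.
boards enters the basis when its profit ≥ yᵀa₃ = 2·2 + 4·2 = 12.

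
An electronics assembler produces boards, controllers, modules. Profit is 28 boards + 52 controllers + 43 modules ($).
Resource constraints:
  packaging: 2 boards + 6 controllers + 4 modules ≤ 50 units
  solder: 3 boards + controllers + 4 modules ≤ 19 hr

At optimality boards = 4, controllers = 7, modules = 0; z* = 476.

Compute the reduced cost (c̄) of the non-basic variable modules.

At the optimum: packaging uses 50 of 50 (binding); solder uses 19 of 19 (binding).
From A_Bᵀ y = c: 2·y_packaging + 3·y_solder = 28; 6·y_packaging + 1·y_solder = 52.
→ y_packaging = 8 and y_solder = 4.
Reduced cost of modules: c₃ − yᵀa₃ = 43 − (8·4 + 4·4) = 43 − 48 = -5.

-5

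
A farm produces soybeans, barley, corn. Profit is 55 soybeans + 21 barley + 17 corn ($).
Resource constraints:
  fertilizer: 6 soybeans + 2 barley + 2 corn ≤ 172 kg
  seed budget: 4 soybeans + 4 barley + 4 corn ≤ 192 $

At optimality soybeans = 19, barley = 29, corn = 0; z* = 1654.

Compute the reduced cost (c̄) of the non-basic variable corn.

Check each constraint at x*: fertilizer 172/172 (tight); seed budget 192/192 (tight).
From A_Bᵀ y = c: 6·y_fertilizer + 4·y_seed budget = 55; 2·y_fertilizer + 4·y_seed budget = 21.
Solving: y_fertilizer = 8.5, y_seed budget = 1.
Reduced cost of corn: c₃ − yᵀa₃ = 17 − (8.5·2 + 1·4) = 17 − 21 = -4.

-4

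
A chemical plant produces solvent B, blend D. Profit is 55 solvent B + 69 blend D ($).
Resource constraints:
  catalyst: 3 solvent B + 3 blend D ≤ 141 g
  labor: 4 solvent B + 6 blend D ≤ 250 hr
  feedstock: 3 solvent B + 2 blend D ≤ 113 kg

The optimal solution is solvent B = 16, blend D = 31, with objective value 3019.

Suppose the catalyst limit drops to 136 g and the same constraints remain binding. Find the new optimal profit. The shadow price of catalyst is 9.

2974

Δb = -5, so new z* = 3019 + (9)·(-5) = 3019 − 45 = 2974.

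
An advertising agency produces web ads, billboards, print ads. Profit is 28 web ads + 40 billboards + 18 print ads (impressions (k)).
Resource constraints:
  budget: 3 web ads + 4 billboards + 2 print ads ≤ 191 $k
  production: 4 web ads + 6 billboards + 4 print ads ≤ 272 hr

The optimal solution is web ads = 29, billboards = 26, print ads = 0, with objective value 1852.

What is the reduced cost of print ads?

Check each constraint at x*: budget 191/191 (tight); production 272/272 (tight).
The binding rows give the dual system: 3·y_budget + 4·y_production = 28 and 4·y_budget + 6·y_production = 40.
Solving: y_budget = 4, y_production = 4.
Reduced cost of print ads: c₃ − yᵀa₃ = 18 − (4·2 + 4·4) = 18 − 24 = -6.

-6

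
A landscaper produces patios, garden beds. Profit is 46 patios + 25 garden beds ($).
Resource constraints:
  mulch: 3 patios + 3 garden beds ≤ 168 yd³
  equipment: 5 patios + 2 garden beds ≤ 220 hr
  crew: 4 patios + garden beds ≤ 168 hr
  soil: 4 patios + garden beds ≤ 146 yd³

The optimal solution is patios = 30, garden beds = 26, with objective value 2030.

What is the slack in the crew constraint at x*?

22

crew used = 4·30 + 1·26 = 146; slack = 168 − 146 = 22.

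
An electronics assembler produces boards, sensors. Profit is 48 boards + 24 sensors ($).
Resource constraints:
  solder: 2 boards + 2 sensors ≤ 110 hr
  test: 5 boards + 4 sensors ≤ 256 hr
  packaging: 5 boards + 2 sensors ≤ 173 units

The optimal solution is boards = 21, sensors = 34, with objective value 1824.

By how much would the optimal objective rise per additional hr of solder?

4

Check each constraint at x*: solder 110/110 (tight); test 241/256 (slack 15); packaging 173/173 (tight).
Slack constraints have shadow price 0 (complementary slackness).
The binding rows give the dual system: 2·y_solder + 5·y_packaging = 48 and 2·y_solder + 2·y_packaging = 24.
This yields shadow prices y_solder = 4, y_packaging = 8.
Shadow price of solder = 4.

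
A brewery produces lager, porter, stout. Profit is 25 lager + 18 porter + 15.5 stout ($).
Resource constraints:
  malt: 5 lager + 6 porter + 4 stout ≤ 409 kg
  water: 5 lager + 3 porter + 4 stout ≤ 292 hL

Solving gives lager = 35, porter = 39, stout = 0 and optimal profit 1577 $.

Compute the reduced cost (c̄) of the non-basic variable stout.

Both malt and water are binding at x*.
From A_Bᵀ y = c: 5·y_malt + 5·y_water = 25; 6·y_malt + 3·y_water = 18.
This yields shadow prices y_malt = 1, y_water = 4.
Reduced cost of stout: c₃ − yᵀa₃ = 15.5 − (1·4 + 4·4) = 15.5 − 20 = -4.5.

-4.5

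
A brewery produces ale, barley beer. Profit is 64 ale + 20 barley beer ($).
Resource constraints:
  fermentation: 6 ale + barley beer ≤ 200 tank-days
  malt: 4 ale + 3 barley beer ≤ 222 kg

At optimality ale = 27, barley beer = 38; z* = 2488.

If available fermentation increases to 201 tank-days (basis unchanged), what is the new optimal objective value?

2496

Both fermentation and malt are binding at x*.
Dual feasibility on the basic columns requires 6·y_fermentation + 4·y_malt = 64, 1·y_fermentation + 3·y_malt = 20.
This yields shadow prices y_fermentation = 8, y_malt = 4.
Δz = y_fermentation·Δb = 8 × (1) = 8, so new z* = 2488 + 8 = 2496.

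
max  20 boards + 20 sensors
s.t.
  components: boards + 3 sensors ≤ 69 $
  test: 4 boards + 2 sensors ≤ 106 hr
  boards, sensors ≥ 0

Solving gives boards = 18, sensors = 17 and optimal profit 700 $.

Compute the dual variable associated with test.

Check each constraint at x*: components 69/69 (tight); test 106/106 (tight).
From A_Bᵀ y = c: 1·y_components + 4·y_test = 20; 3·y_components + 2·y_test = 20.
Solving: y_components = 4, y_test = 4.
Shadow price of test = 4.

4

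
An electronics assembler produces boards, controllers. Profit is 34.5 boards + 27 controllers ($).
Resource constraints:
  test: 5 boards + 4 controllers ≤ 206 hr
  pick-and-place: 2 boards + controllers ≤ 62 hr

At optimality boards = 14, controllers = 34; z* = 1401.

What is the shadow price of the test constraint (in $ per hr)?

6.5

Check each constraint at x*: test 206/206 (tight); pick-and-place 62/62 (tight).
From A_Bᵀ y = c: 5·y_test + 2·y_pick-and-place = 34.5; 4·y_test + 1·y_pick-and-place = 27.
Solving: y_test = 6.5, y_pick-and-place = 1.
Shadow price of test = 6.5.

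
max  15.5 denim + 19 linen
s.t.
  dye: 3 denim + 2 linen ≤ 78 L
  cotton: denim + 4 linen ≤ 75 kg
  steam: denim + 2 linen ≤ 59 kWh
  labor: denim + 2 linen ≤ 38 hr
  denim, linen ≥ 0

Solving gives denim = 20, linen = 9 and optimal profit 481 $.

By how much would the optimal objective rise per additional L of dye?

3

Check each constraint at x*: dye 78/78 (tight); cotton 56/75 (slack 19); steam 38/59 (slack 21); labor 38/38 (tight).
By complementary slackness, y = 0 for the non-binding constraints.
Dual feasibility on the basic columns requires 3·y_dye + 1·y_labor = 15.5, 2·y_dye + 2·y_labor = 19.
Solving: y_dye = 3, y_labor = 6.5.
Shadow price of dye = 3.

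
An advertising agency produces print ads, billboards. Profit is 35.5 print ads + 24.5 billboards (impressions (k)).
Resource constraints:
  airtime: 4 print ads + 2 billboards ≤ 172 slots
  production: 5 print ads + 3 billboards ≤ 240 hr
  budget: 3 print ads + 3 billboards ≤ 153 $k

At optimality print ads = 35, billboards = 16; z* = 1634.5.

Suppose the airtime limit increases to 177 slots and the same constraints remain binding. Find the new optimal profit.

1662

At the optimum: airtime uses 172 of 172 (binding); production uses 223 of 240 (slack = 17); budget uses 153 of 153 (binding).
Slack constraints have shadow price 0 (complementary slackness).
The binding rows give the dual system: 4·y_airtime + 3·y_budget = 35.5 and 2·y_airtime + 3·y_budget = 24.5.
This yields shadow prices y_airtime = 5.5, y_budget = 4.5.
Δz = y_airtime·Δb = 5.5 × (5) = 27.5, so new z* = 1634.5 + 27.5 = 1662.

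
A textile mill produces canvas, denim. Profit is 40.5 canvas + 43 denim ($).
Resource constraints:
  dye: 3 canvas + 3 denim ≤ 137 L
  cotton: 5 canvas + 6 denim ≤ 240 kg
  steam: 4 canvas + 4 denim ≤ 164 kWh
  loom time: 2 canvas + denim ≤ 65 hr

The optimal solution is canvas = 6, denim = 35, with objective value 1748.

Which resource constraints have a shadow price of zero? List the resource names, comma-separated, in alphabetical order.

dye, loom time

dye: 123/137 (slack 14)
cotton: 240/240 (binding)
steam: 164/164 (binding)
loom time: 47/65 (slack 18)
By complementary slackness, a constraint with positive slack has shadow price 0 → dye, loom time.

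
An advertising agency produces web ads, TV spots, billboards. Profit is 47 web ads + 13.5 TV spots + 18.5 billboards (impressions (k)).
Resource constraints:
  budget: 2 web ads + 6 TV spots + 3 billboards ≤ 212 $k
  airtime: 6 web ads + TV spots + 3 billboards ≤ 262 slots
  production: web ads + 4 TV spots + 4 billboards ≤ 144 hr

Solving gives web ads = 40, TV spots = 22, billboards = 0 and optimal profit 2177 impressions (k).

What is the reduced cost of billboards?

Binding: budget and airtime. Non-binding: production (16 unused).
Since production is not tight, its dual is 0.
From A_Bᵀ y = c: 2·y_budget + 6·y_airtime = 47; 6·y_budget + 1·y_airtime = 13.5.
Solving: y_budget = 1, y_airtime = 7.5.
Reduced cost of billboards: c₃ − yᵀa₃ = 18.5 − (1·3 + 7.5·3) = 18.5 − 25.5 = -7.

-7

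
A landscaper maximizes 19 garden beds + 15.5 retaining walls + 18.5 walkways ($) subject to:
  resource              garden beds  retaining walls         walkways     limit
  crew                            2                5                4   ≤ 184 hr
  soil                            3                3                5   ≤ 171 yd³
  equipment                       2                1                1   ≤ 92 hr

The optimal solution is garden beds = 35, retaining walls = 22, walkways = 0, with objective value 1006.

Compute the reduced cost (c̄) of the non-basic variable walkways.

-5

Check each constraint at x*: crew 180/184 (slack 4); soil 171/171 (tight); equipment 92/92 (tight).
By complementary slackness, y = 0 for the non-binding constraint.
From A_Bᵀ y = c: 3·y_soil + 2·y_equipment = 19; 3·y_soil + 1·y_equipment = 15.5.
→ y_soil = 4 and y_equipment = 3.5.
Reduced cost of walkways: c₃ − yᵀa₃ = 18.5 − (4·5 + 3.5·1) = 18.5 − 23.5 = -5.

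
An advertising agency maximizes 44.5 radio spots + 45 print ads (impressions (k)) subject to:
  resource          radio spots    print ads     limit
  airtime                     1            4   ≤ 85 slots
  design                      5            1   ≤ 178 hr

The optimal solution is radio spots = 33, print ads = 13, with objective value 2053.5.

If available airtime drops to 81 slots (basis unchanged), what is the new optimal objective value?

Check each constraint at x*: airtime 85/85 (tight); design 178/178 (tight).
The binding rows give the dual system: 1·y_airtime + 5·y_design = 44.5 and 4·y_airtime + 1·y_design = 45.
→ y_airtime = 9.5 and y_design = 7.
Δz = y_airtime·Δb = 9.5 × (-4) = -38, so new z* = 2053.5 − 38 = 2015.5.

2015.5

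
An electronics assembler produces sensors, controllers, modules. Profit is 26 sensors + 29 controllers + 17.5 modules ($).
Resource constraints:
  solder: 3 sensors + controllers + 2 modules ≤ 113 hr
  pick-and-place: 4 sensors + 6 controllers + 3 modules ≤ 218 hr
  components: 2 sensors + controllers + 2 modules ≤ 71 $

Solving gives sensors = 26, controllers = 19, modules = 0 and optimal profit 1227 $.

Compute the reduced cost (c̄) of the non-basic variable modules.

Binding: pick-and-place and components. Non-binding: solder (16 unused).
Slack constraints have shadow price 0 (complementary slackness).
From A_Bᵀ y = c: 4·y_pick-and-place + 2·y_components = 26; 6·y_pick-and-place + 1·y_components = 29.
→ y_pick-and-place = 4 and y_components = 5.
Reduced cost of modules: c₃ − yᵀa₃ = 17.5 − (4·3 + 5·2) = 17.5 − 22 = -4.5.

-4.5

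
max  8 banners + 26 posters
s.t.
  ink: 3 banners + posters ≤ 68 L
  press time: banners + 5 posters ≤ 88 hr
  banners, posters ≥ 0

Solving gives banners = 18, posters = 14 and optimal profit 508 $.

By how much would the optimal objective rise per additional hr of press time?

5

Check each constraint at x*: ink 68/68 (tight); press time 88/88 (tight).
From A_Bᵀ y = c: 3·y_ink + 1·y_press time = 8; 1·y_ink + 5·y_press time = 26.
Solving: y_ink = 1, y_press time = 5.
Shadow price of press time = 5.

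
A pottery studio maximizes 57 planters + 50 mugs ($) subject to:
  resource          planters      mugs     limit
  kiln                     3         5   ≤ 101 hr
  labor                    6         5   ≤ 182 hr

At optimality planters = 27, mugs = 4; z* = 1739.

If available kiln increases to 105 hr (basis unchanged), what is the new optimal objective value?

Both kiln and labor are binding at x*.
The binding rows give the dual system: 3·y_kiln + 6·y_labor = 57 and 5·y_kiln + 5·y_labor = 50.
→ y_kiln = 1 and y_labor = 9.
Δz = y_kiln·Δb = 1 × (4) = 4, so new z* = 1739 + 4 = 1743.

1743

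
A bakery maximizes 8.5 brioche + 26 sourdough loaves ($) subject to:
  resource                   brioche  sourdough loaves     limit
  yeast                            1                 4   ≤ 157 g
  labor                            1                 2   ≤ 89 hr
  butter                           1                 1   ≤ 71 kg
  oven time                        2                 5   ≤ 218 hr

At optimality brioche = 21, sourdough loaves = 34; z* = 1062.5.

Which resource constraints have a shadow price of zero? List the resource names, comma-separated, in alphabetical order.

yeast: 157/157 (binding)
labor: 89/89 (binding)
butter: 55/71 (slack 16)
oven time: 212/218 (slack 6)
By complementary slackness, a constraint with positive slack has shadow price 0 → butter, oven time.

butter, oven time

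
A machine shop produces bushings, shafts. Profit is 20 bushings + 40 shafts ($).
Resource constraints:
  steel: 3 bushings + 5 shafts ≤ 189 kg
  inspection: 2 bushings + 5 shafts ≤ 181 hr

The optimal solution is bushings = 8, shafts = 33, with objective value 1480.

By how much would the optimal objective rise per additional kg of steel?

Both steel and inspection are binding at x*.
Dual feasibility on the basic columns requires 3·y_steel + 2·y_inspection = 20, 5·y_steel + 5·y_inspection = 40.
→ y_steel = 4 and y_inspection = 4.
Shadow price of steel = 4.

4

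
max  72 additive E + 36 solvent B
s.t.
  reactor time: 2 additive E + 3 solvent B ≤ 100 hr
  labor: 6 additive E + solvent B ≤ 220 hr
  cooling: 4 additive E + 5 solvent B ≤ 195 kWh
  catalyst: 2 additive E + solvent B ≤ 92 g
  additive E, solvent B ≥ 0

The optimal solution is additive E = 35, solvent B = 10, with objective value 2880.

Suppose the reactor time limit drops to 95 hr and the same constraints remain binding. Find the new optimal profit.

Binding: reactor time and labor. Non-binding: cooling (5 unused), catalyst (12 unused).
Since cooling, catalyst are not tight, their duals are 0.
Dual feasibility on the basic columns requires 2·y_reactor time + 6·y_labor = 72, 3·y_reactor time + 1·y_labor = 36.
Solving: y_reactor time = 9, y_labor = 9.
Δz = y_reactor time·Δb = 9 × (-5) = -45, so new z* = 2880 − 45 = 2835.

2835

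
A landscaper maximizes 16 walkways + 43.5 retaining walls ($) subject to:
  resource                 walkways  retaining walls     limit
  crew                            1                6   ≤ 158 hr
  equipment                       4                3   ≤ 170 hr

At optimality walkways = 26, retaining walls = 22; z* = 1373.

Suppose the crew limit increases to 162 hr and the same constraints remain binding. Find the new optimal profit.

Check each constraint at x*: crew 158/158 (tight); equipment 170/170 (tight).
From A_Bᵀ y = c: 1·y_crew + 4·y_equipment = 16; 6·y_crew + 3·y_equipment = 43.5.
→ y_crew = 6 and y_equipment = 2.5.
Δz = y_crew·Δb = 6 × (4) = 24, so new z* = 1373 + 24 = 1397.

1397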